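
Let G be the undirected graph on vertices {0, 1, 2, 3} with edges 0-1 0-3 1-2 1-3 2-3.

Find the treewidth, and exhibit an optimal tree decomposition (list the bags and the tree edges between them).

Every bag has size at most 3, so the width is 3 − 1 = 2 and tw(G) ≤ 2. Conversely, {0, 1, 3} is a clique of size 3, and the vertices of any clique must share a bag in every tree decomposition; so some bag has ≥ 3 vertices and tw(G) ≥ 2. The upper and lower bounds meet at 2, so that is the treewidth.

Treewidth 2.
One optimal decomposition is:
Bags: B1 = {0, 1, 3}  B2 = {1, 2, 3}
Tree: B1–B2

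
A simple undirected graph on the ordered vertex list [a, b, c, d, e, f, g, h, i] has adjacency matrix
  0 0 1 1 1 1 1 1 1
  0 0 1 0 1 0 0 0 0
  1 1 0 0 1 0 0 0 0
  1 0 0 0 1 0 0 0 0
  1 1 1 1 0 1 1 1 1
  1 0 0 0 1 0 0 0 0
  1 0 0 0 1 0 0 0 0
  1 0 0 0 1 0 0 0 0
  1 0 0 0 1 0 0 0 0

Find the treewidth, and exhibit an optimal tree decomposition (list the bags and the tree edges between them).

Treewidth 2.
Bags: B1 = {a, e, f}  B2 = {a, e, i}  B3 = {a, d, e}  B4 = {a, c, e}  B5 = {a, e, h}  B6 = {a, e, g}  B7 = {b, c, e}
Tree: B1–B2, B1–B3, B3–B4, B1–B5, B4–B6, B4–B7

Every bag has size at most 3, so the width is 3 − 1 = 2 and tw(G) ≤ 2. Conversely, {a, d, e} is a clique of size 3, and the vertices of any clique must share a bag in every tree decomposition; so some bag has ≥ 3 vertices and tw(G) ≥ 2. Combining the bounds, tw(G) = 2.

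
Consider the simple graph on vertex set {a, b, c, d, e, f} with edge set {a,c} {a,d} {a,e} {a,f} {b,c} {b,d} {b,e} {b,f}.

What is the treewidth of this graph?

2

A width-2 tree decomposition is:
Bags: B1 = {a, b, f}  B2 = {a, b, c}  B3 = {a, b, d}  B4 = {a, b, e}
Tree: B1–B2, B2–B3, B3–B4
The largest bag has 3 vertices, giving width 2; this decomposition certifies tw(G) ≤ 2. The edges b–f–a–c–b form a cycle, so G is not a tree and its treewidth is at least 2. Therefore the treewidth is 2.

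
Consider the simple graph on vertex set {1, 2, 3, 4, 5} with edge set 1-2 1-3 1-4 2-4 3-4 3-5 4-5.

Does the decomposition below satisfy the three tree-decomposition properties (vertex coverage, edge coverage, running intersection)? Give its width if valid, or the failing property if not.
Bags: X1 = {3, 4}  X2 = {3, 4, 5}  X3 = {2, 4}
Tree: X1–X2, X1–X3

No — vertex 1 appears in no bag.

A tree decomposition must satisfy three properties: every vertex lies in some bag; for every edge, both endpoints lie together in some bag; and for every vertex, the bags containing it form a connected subtree. Here vertex 1 appears in no bag, so the decomposition is invalid.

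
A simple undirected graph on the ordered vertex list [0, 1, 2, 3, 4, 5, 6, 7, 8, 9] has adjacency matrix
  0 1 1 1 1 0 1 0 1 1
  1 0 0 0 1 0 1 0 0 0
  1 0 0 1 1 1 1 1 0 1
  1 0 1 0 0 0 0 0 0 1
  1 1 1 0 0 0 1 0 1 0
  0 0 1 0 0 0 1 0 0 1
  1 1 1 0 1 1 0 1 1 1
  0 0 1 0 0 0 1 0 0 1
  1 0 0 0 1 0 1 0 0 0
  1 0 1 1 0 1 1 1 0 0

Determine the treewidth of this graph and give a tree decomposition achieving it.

Treewidth 3.
One such decomposition:
Bags: B1 = {0, 2, 4, 6}  B2 = {0, 1, 4, 6}  B3 = {0, 2, 6, 9}  B4 = {0, 4, 6, 8}  B5 = {2, 6, 7, 9}  B6 = {0, 2, 3, 9}  B7 = {2, 5, 6, 9}
Tree: B1–B2, B1–B3, B1–B4, B3–B5, B3–B6, B3–B7

The largest bag has 4 vertices, giving width 3; this decomposition certifies tw(G) ≤ 3. For the lower bound, the 4 vertices {0, 2, 3, 9} are pairwise adjacent, and any tree decomposition puts a clique entirely inside one bag — forcing width ≥ 3. The upper and lower bounds meet at 3, so that is the treewidth.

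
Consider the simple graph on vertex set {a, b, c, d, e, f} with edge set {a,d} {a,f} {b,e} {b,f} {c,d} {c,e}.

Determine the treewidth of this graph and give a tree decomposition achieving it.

The largest bag has 3 vertices, giving width 2; this decomposition certifies tw(G) ≤ 2. For the lower bound, G contains the cycle d–a–f–b–e–c–d, so G is not a forest; only forests have treewidth ≤ 1, hence tw(G) ≥ 2. Hence tw(G) = 2 exactly.

Treewidth 2.
Bags: B1 = {a, d, f}  B2 = {b, d, f}  B3 = {b, d, e}  B4 = {c, d, e}
Tree: B1–B2, B2–B3, B3–B4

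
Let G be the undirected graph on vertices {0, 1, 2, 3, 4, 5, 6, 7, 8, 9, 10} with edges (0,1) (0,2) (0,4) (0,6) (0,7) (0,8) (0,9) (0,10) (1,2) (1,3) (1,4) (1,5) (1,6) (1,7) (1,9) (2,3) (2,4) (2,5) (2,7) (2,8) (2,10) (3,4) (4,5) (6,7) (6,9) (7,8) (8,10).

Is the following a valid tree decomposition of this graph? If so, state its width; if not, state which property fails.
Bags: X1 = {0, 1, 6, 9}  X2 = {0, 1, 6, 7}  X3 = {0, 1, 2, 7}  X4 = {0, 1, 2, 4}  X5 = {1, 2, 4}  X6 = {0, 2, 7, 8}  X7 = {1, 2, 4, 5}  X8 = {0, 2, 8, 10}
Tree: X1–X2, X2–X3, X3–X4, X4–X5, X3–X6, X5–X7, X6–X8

A tree decomposition must satisfy three properties: every vertex lies in some bag; for every edge, both endpoints lie together in some bag; and for every vertex, the bags containing it form a connected subtree. Here vertex 3 appears in no bag, so the decomposition is invalid.

No — vertex 3 appears in no bag.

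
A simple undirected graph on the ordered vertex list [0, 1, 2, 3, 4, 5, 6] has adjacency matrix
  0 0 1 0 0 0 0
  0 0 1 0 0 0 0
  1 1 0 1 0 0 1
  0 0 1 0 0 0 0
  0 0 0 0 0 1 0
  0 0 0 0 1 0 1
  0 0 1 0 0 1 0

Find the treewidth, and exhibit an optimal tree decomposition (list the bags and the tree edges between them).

Treewidth 1.
One such decomposition:
Bags: B1 = {2, 6}  B2 = {1, 2}  B3 = {2, 3}  B4 = {5, 6}  B5 = {4, 5}  B6 = {0, 2}
Tree: B1–B2, B2–B3, B1–B4, B4–B5, B1–B6

Every bag has size at most 2, so the width is 2 − 1 = 1 and tw(G) ≤ 1. Since G has at least one edge (e.g. 6–2), it is not an edgeless graph, so tw(G) ≥ 1. Therefore the treewidth is 1.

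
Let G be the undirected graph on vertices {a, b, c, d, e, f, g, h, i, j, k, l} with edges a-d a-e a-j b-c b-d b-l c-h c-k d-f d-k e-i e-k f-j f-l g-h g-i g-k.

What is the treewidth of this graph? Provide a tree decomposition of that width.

Treewidth 3.
One such decomposition:
Bags: B1 = {e, g, h, i}  B2 = {e, g, h, k}  B3 = {c, e, h, k}  B4 = {a, c, e, k}  B5 = {a, c, d, k}  B6 = {a, b, c, d}  B7 = {a, b, d, j}  B8 = {b, d, f, j}  B9 = {b, f, j, l}
Tree: B1–B2, B2–B3, B3–B4, B4–B5, B5–B6, B6–B7, B7–B8, B8–B9

The largest bag has 4 vertices, giving width 3; this decomposition certifies tw(G) ≤ 3. For the lower bound: the 4 vertex sets {g,h,i}, {e}, {k}, {a,b,c,d} are disjoint, each induces a connected subgraph, and every pair is joined by at least one edge of G. Contracting each set to a single vertex therefore yields K_{4} as a minor, and since treewidth is minor-monotone, tw(G) ≥ tw(K_{4}) = 3. Therefore the treewidth is 3.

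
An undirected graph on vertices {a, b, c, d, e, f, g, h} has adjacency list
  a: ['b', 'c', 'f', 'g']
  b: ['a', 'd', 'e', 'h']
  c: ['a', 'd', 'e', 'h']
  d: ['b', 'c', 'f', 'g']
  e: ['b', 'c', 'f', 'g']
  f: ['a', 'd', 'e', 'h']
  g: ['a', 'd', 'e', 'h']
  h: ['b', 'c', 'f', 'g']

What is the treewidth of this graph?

A width-4 tree decomposition is:
Bags: B1 = {a, b, c, f, g}  B2 = {b, c, e, f, g}  B3 = {b, c, d, f, g}  B4 = {b, c, f, g, h}
Tree: B1–B2, B2–B3, B3–B4
The largest bag has 5 vertices, giving width 4; this decomposition certifies tw(G) ≤ 4. For the lower bound: the 5 vertex sets {a,c}, {e,f}, {b,d}, {g}, {h} are disjoint, each induces a connected subgraph, and every pair is joined by at least one edge of G. Contracting each set to a single vertex therefore yields K_{5} as a minor, and since treewidth is minor-monotone, tw(G) ≥ tw(K_{5}) = 4. The upper and lower bounds meet at 4, so that is the treewidth.

4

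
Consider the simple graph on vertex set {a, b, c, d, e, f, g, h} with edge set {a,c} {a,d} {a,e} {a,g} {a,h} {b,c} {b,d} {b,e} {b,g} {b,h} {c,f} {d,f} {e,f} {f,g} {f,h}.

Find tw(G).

A width-3 tree decomposition is:
Bags: B1 = {a, b, d, f}  B2 = {a, b, f, h}  B3 = {a, b, f, g}  B4 = {a, b, e, f}  B5 = {a, b, c, f}
Tree: B1–B2, B2–B3, B3–B4, B4–B5
Each bag holds 4 vertices, so the decomposition has width 3, which upper-bounds the treewidth. For the lower bound: the 4 vertex sets {b,d}, {f,h}, {a}, {g} are disjoint, each induces a connected subgraph, and every pair is joined by at least one edge of G. Contracting each set to a single vertex therefore yields K_{4} as a minor, and since treewidth is minor-monotone, tw(G) ≥ tw(K_{4}) = 3. Therefore the treewidth is 3.

3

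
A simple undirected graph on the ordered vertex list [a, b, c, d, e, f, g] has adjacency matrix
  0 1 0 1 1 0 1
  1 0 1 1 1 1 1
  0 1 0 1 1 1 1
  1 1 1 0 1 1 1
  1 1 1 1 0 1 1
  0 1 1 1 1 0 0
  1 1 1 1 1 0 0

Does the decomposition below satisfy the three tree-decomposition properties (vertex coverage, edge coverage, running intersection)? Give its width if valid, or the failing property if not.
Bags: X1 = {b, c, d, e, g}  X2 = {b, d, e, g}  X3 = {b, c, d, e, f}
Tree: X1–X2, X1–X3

A tree decomposition must satisfy three properties: every vertex lies in some bag; for every edge, both endpoints lie together in some bag; and for every vertex, the bags containing it form a connected subtree. Here vertex a appears in no bag, so the decomposition is invalid.

No — vertex a appears in no bag.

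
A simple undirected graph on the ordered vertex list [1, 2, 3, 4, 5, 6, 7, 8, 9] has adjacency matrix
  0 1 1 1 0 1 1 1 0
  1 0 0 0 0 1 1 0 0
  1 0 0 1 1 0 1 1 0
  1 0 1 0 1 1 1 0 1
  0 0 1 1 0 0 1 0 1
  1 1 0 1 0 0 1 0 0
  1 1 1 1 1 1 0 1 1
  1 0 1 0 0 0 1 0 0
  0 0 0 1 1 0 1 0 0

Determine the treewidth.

A width-3 tree decomposition is:
Bags: B1 = {1, 3, 4, 7}  B2 = {3, 4, 5, 7}  B3 = {1, 4, 6, 7}  B4 = {1, 3, 7, 8}  B5 = {1, 2, 6, 7}  B6 = {4, 5, 7, 9}
Tree: B1–B2, B1–B3, B1–B4, B3–B5, B2–B6
Every bag has size at most 4, so the width is 4 − 1 = 3 and tw(G) ≤ 3. On the other hand G contains the 4-clique {1, 2, 6, 7}. A clique must lie in a single bag of any decomposition, so no decomposition can have width below 3. Combining the bounds, tw(G) = 3.

3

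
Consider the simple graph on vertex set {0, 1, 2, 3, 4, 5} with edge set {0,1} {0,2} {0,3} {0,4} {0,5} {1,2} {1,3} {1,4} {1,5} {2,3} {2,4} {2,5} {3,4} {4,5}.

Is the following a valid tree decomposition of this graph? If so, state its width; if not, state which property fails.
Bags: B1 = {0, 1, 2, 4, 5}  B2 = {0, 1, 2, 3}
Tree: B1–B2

A tree decomposition must satisfy three properties: every vertex lies in some bag; for every edge, both endpoints lie together in some bag; and for every vertex, the bags containing it form a connected subtree. Here edge (4,3) lies in no bag, so the decomposition is invalid.

No — edge (4,3) lies in no bag.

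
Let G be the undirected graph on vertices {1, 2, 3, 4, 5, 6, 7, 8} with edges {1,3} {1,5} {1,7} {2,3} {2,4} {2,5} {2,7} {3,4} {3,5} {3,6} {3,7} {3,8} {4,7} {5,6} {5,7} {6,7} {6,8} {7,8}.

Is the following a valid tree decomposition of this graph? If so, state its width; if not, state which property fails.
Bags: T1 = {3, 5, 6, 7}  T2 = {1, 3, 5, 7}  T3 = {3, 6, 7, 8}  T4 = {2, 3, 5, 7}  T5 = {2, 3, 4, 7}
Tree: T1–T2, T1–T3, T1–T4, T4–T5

Every vertex of G appears in some bag (union = {1, 2, 3, 4, 5, 6, 7, 8}); every edge is covered by a bag; and for each vertex v the set of bags containing v is connected in the bag tree. The decomposition is therefore valid. The largest bag has 4 vertices, so the width is 3.

Yes; width 3.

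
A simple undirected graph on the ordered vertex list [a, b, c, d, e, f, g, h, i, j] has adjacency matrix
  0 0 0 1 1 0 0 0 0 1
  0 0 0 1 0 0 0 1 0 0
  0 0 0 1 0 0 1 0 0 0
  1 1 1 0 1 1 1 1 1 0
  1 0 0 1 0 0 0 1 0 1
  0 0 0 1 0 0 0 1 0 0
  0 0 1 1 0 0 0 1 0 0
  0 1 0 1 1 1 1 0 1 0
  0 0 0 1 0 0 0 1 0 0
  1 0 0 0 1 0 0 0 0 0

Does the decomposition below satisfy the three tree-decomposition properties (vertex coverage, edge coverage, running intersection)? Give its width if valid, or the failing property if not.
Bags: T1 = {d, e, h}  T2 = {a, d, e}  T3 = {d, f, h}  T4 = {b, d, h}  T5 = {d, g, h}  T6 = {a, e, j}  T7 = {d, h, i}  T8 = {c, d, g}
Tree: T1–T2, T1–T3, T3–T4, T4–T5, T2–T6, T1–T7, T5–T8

Checking the three conditions: (i) the bags cover all of {a, b, c, d, e, f, g, h, i, j}; (ii) for each edge, some bag contains both endpoints; (iii) the bags containing any fixed vertex form a subtree. All hold, so the decomposition is valid with width 3 − 1 = 2.

Yes; width 2.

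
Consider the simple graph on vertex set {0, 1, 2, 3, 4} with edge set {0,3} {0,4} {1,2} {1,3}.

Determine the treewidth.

1

A width-1 tree decomposition is:
Bags: B1 = {1, 2}  B2 = {1, 3}  B3 = {0, 3}  B4 = {0, 4}
Tree: B1–B2, B2–B3, B3–B4
The largest bag has 2 vertices, giving width 1; this decomposition certifies tw(G) ≤ 1. G has an edge, so its treewidth is at least 1. Hence tw(G) = 1 exactly.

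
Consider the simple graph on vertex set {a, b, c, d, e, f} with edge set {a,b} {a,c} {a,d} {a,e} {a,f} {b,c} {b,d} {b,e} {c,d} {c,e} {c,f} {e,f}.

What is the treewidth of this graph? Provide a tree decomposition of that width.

Every bag has size at most 4, so the width is 4 − 1 = 3 and tw(G) ≤ 3. Conversely, {a, b, c, d} is a clique of size 4, and the vertices of any clique must share a bag in every tree decomposition; so some bag has ≥ 4 vertices and tw(G) ≥ 3. The upper and lower bounds meet at 3, so that is the treewidth.

Treewidth 3.
One such decomposition:
Bags: B1 = {a, b, c, d}  B2 = {a, b, c, e}  B3 = {a, c, e, f}
Tree: B1–B2, B2–B3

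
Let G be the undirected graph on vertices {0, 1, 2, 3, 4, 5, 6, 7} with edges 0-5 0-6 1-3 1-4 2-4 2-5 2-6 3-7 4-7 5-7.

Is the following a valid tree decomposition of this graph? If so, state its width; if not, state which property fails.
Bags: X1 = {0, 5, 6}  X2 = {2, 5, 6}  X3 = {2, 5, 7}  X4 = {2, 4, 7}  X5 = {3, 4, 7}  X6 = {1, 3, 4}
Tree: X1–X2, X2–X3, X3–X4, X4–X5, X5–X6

Checking the three conditions: (i) the bags cover all of {0, 1, 2, 3, 4, 5, 6, 7}; (ii) for each edge, some bag contains both endpoints; (iii) the bags containing any fixed vertex form a subtree. All hold, so the decomposition is valid with width 3 − 1 = 2.

Yes; width 2.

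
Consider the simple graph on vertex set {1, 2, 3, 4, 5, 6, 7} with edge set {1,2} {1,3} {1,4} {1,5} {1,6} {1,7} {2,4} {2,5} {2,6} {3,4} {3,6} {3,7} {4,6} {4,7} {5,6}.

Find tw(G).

3

A width-3 tree decomposition is:
Bags: B1 = {1, 3, 4, 6}  B2 = {1, 2, 4, 6}  B3 = {1, 3, 4, 7}  B4 = {1, 2, 5, 6}
Tree: B1–B2, B1–B3, B2–B4
Every bag has size at most 4, so the width is 4 − 1 = 3 and tw(G) ≤ 3. For the lower bound, the 4 vertices {1, 2, 4, 6} are pairwise adjacent, and any tree decomposition puts a clique entirely inside one bag — forcing width ≥ 3. Therefore the treewidth is 3.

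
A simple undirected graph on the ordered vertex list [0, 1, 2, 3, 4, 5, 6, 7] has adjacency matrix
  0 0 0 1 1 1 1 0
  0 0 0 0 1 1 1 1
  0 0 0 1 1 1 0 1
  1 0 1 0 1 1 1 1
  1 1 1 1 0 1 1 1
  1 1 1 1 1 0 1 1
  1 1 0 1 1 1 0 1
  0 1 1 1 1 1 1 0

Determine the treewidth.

4

A width-4 tree decomposition is:
Bags: B1 = {0, 3, 4, 5, 6}  B2 = {3, 4, 5, 6, 7}  B3 = {2, 3, 4, 5, 7}  B4 = {1, 4, 5, 6, 7}
Tree: B1–B2, B2–B3, B2–B4
Each bag holds 5 vertices, so the decomposition has width 4, which upper-bounds the treewidth. On the other hand G contains the 5-clique {1, 4, 5, 6, 7}. A clique must lie in a single bag of any decomposition, so no decomposition can have width below 4. Hence tw(G) = 4 exactly.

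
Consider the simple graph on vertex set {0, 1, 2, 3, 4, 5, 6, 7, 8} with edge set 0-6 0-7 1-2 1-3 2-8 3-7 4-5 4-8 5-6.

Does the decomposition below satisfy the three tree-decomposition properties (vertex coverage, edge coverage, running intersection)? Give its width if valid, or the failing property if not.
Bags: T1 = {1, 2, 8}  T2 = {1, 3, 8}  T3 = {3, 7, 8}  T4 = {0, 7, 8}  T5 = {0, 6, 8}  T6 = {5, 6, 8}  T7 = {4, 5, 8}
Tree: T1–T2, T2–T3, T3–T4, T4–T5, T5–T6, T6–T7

Yes; width 2.

Vertex coverage: the bags together contain {0, 1, 2, 3, 4, 5, 6, 7, 8}, the full vertex set. Edge coverage: each edge of G has both endpoints in at least one bag. Running intersection: for every vertex, the bags containing it form a connected subtree. All three properties hold, so this is a valid tree decomposition of width max|bag| − 1 = 2, and hence tw(G) ≤ 2.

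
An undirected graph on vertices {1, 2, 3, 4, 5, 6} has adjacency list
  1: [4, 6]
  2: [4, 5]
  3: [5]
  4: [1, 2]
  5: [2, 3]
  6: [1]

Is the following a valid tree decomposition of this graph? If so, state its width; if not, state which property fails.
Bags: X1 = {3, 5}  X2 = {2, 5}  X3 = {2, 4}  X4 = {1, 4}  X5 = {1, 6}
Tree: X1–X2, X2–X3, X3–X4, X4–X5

Yes; width 1.

Vertex coverage: the bags together contain {1, 2, 3, 4, 5, 6}, the full vertex set. Edge coverage: each edge of G has both endpoints in at least one bag. Running intersection: for every vertex, the bags containing it form a connected subtree. All three properties hold, so this is a valid tree decomposition of width max|bag| − 1 = 1, and hence tw(G) ≤ 1.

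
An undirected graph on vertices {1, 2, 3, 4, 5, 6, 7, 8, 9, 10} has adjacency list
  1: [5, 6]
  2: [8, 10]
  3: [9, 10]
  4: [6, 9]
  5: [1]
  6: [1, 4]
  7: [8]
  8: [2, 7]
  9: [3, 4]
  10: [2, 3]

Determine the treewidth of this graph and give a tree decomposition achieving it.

Treewidth 1.
One optimal decomposition is:
Bags: B1 = {7, 8}  B2 = {2, 8}  B3 = {2, 10}  B4 = {3, 10}  B5 = {3, 9}  B6 = {4, 9}  B7 = {4, 6}  B8 = {1, 6}  B9 = {1, 5}
Tree: B1–B2, B2–B3, B3–B4, B4–B5, B5–B6, B6–B7, B7–B8, B8–B9

The largest bag has 2 vertices, giving width 1; this decomposition certifies tw(G) ≤ 1. Any graph with an edge has treewidth ≥ 1, and G has the edge 7–8. Therefore the treewidth is 1.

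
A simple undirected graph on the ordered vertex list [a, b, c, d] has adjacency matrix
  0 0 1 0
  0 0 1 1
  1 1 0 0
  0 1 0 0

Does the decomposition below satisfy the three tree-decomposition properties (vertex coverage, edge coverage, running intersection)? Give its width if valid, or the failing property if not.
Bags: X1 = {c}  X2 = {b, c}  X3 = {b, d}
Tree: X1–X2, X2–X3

A tree decomposition must satisfy three properties: every vertex lies in some bag; for every edge, both endpoints lie together in some bag; and for every vertex, the bags containing it form a connected subtree. Here vertex a appears in no bag, so the decomposition is invalid.

No — vertex a appears in no bag.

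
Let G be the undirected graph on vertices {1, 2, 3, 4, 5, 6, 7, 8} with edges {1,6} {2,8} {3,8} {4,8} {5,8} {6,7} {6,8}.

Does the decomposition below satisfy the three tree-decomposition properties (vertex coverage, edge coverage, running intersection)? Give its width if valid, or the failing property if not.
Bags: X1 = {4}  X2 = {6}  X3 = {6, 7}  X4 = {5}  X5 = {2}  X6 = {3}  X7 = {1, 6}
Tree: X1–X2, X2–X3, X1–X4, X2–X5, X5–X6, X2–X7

A tree decomposition must satisfy three properties: every vertex lies in some bag; for every edge, both endpoints lie together in some bag; and for every vertex, the bags containing it form a connected subtree. Here vertex 8 appears in no bag, so the decomposition is invalid.

No — vertex 8 appears in no bag.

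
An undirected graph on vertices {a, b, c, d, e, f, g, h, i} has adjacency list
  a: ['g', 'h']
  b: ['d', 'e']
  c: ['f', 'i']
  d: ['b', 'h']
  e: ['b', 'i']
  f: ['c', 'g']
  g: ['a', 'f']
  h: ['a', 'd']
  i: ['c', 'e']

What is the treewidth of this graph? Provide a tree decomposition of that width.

Treewidth 2.
Bags: B1 = {a, d, h}  B2 = {a, b, d}  B3 = {a, b, e}  B4 = {a, e, i}  B5 = {a, c, i}  B6 = {a, c, f}  B7 = {a, f, g}
Tree: B1–B2, B2–B3, B3–B4, B4–B5, B5–B6, B6–B7

Each bag holds 3 vertices, so the decomposition has width 2, which upper-bounds the treewidth. For the lower bound, G contains the cycle a–h–d–b–e–i–c–f–g–a, so G is not a forest; only forests have treewidth ≤ 1, hence tw(G) ≥ 2. Hence tw(G) = 2 exactly.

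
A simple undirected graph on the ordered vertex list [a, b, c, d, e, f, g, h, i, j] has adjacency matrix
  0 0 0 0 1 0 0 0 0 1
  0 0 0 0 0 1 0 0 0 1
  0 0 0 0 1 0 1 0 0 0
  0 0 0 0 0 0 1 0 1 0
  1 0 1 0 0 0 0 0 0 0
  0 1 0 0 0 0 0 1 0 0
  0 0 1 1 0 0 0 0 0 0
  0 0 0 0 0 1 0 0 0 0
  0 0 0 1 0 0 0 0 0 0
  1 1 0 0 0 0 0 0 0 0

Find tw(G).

1

A width-1 tree decomposition is:
Bags: B1 = {d, i}  B2 = {d, g}  B3 = {c, g}  B4 = {c, e}  B5 = {a, e}  B6 = {a, j}  B7 = {b, j}  B8 = {b, f}  B9 = {f, h}
Tree: B1–B2, B2–B3, B3–B4, B4–B5, B5–B6, B6–B7, B7–B8, B8–B9
Each bag holds 2 vertices, so the decomposition has width 1, which upper-bounds the treewidth. G has an edge, so its treewidth is at least 1. Therefore the treewidth is 1.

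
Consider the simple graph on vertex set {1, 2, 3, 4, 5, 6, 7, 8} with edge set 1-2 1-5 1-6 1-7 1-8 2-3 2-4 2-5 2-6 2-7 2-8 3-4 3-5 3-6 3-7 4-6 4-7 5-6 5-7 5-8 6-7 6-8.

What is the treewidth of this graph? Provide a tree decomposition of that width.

Treewidth 4.
Bags: B1 = {2, 3, 5, 6, 7}  B2 = {1, 2, 5, 6, 7}  B3 = {2, 3, 4, 6, 7}  B4 = {1, 2, 5, 6, 8}
Tree: B1–B2, B1–B3, B2–B4

Each bag holds 5 vertices, so the decomposition has width 4, which upper-bounds the treewidth. On the other hand G contains the 5-clique {2, 3, 4, 6, 7}. A clique must lie in a single bag of any decomposition, so no decomposition can have width below 4. Therefore the treewidth is 4.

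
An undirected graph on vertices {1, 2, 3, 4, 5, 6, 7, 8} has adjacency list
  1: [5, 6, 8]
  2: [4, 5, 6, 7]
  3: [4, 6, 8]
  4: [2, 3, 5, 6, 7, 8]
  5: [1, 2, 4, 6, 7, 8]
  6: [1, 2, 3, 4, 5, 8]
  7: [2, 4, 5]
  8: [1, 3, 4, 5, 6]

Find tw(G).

3

A width-3 tree decomposition is:
Bags: B1 = {2, 4, 5, 6}  B2 = {2, 4, 5, 7}  B3 = {4, 5, 6, 8}  B4 = {3, 4, 6, 8}  B5 = {1, 5, 6, 8}
Tree: B1–B2, B1–B3, B3–B4, B3–B5
Every bag has size at most 4, so the width is 4 − 1 = 3 and tw(G) ≤ 3. Conversely, {1, 5, 6, 8} is a clique of size 4, and the vertices of any clique must share a bag in every tree decomposition; so some bag has ≥ 4 vertices and tw(G) ≥ 3. Therefore the treewidth is 3.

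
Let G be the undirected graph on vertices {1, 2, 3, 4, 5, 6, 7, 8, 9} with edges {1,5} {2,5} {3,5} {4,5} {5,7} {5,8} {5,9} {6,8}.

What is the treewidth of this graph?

A width-1 tree decomposition is:
Bags: B1 = {6, 8}  B2 = {5, 8}  B3 = {3, 5}  B4 = {5, 9}  B5 = {2, 5}  B6 = {1, 5}  B7 = {4, 5}  B8 = {5, 7}
Tree: B1–B2, B2–B3, B2–B4, B2–B5, B2–B6, B2–B7, B7–B8
Every bag has size at most 2, so the width is 2 − 1 = 1 and tw(G) ≤ 1. Since G has at least one edge (e.g. 8–6), it is not an edgeless graph, so tw(G) ≥ 1. Hence tw(G) = 1 exactly.

1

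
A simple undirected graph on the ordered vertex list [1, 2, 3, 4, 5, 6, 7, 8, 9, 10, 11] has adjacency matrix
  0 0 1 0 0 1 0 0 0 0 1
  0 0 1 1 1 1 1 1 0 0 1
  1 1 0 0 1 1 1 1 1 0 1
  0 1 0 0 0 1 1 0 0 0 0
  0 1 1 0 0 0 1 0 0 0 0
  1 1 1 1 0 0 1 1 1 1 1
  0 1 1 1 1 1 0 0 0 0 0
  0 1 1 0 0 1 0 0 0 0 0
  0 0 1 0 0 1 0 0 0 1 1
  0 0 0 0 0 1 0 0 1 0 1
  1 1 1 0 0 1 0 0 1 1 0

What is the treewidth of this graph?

A width-3 tree decomposition is:
Bags: B1 = {2, 3, 6, 11}  B2 = {1, 3, 6, 11}  B3 = {2, 3, 6, 7}  B4 = {2, 3, 6, 8}  B5 = {2, 3, 5, 7}  B6 = {3, 6, 9, 11}  B7 = {6, 9, 10, 11}  B8 = {2, 4, 6, 7}
Tree: B1–B2, B1–B3, B3–B4, B3–B5, B2–B6, B6–B7, B3–B8
Every bag has size at most 4, so the width is 4 − 1 = 3 and tw(G) ≤ 3. Conversely, {2, 3, 5, 7} is a clique of size 4, and the vertices of any clique must share a bag in every tree decomposition; so some bag has ≥ 4 vertices and tw(G) ≥ 3. Therefore the treewidth is 3.

3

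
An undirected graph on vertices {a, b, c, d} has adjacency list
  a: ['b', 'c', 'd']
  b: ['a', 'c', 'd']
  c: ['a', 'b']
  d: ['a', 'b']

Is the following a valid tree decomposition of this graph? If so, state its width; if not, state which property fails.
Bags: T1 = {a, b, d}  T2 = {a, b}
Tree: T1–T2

A tree decomposition must satisfy three properties: every vertex lies in some bag; for every edge, both endpoints lie together in some bag; and for every vertex, the bags containing it form a connected subtree. Here vertex c appears in no bag, so the decomposition is invalid.

No — vertex c appears in no bag.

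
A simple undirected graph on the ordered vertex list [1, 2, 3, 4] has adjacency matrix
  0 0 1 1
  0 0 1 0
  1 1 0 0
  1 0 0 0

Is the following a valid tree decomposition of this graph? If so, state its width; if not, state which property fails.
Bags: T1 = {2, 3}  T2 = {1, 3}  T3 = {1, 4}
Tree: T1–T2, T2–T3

Yes; width 1.

Checking the three conditions: (i) the bags cover all of {1, 2, 3, 4}; (ii) for each edge, some bag contains both endpoints; (iii) the bags containing any fixed vertex form a subtree. All hold, so the decomposition is valid with width 2 − 1 = 1.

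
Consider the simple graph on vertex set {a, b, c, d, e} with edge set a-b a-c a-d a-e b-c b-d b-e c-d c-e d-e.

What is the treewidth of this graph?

A width-4 tree decomposition is:
Bags: B1 = {a, b, c, d, e}
Tree: (single bag)
With just one bag of size 5, the width is 5 − 1 = 4, so tw(G) ≤ 4. For the lower bound, the 5 vertices {a, b, c, d, e} are pairwise adjacent, and any tree decomposition puts a clique entirely inside one bag — forcing width ≥ 4. Hence tw(G) = 4 exactly.

4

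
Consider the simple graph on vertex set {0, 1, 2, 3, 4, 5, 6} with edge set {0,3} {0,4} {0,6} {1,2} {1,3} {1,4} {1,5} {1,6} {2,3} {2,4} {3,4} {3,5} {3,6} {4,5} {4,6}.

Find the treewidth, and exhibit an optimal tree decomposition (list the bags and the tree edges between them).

Treewidth 3.
One such decomposition:
Bags: B1 = {1, 3, 4, 6}  B2 = {1, 3, 4, 5}  B3 = {1, 2, 3, 4}  B4 = {0, 3, 4, 6}
Tree: B1–B2, B2–B3, B1–B4

Each bag holds 4 vertices, so the decomposition has width 3, which upper-bounds the treewidth. On the other hand G contains the 4-clique {0, 3, 4, 6}. A clique must lie in a single bag of any decomposition, so no decomposition can have width below 3. Therefore the treewidth is 3.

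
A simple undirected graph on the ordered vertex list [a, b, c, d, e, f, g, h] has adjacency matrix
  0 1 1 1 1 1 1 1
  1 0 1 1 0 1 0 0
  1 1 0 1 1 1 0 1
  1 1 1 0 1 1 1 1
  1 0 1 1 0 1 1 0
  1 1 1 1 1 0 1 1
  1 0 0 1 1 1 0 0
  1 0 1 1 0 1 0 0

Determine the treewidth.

4

A width-4 tree decomposition is:
Bags: B1 = {a, d, e, f, g}  B2 = {a, c, d, e, f}  B3 = {a, c, d, f, h}  B4 = {a, b, c, d, f}
Tree: B1–B2, B2–B3, B3–B4
Each bag holds 5 vertices, so the decomposition has width 4, which upper-bounds the treewidth. For the lower bound, the 5 vertices {a, d, e, f, g} are pairwise adjacent, and any tree decomposition puts a clique entirely inside one bag — forcing width ≥ 4. The upper and lower bounds meet at 4, so that is the treewidth.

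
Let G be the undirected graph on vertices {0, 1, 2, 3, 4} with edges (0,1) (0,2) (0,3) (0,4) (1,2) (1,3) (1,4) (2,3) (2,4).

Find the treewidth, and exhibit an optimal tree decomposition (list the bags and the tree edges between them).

Treewidth 3.
One optimal decomposition is:
Bags: B1 = {0, 1, 2, 3}  B2 = {0, 1, 2, 4}
Tree: B1–B2

Every bag has size at most 4, so the width is 4 − 1 = 3 and tw(G) ≤ 3. On the other hand G contains the 4-clique {0, 1, 2, 3}. A clique must lie in a single bag of any decomposition, so no decomposition can have width below 3. Combining the bounds, tw(G) = 3.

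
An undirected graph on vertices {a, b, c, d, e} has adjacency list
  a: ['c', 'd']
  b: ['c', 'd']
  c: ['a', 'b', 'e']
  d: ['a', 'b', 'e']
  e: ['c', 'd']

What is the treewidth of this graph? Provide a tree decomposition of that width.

Treewidth 2.
Bags: B1 = {c, d, e}  B2 = {a, c, d}  B3 = {b, c, d}
Tree: B1–B2, B2–B3

Each bag holds 3 vertices, so the decomposition has width 2, which upper-bounds the treewidth. For the lower bound, G contains the cycle c–e–d–a–c, so G is not a forest; only forests have treewidth ≤ 1, hence tw(G) ≥ 2. Hence tw(G) = 2 exactly.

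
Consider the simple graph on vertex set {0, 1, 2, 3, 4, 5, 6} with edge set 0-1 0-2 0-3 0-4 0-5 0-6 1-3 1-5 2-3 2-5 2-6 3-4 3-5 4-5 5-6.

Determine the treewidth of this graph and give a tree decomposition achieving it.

Treewidth 3.
Bags: B1 = {0, 1, 3, 5}  B2 = {0, 3, 4, 5}  B3 = {0, 2, 3, 5}  B4 = {0, 2, 5, 6}
Tree: B1–B2, B2–B3, B3–B4

Each bag holds 4 vertices, so the decomposition has width 3, which upper-bounds the treewidth. On the other hand G contains the 4-clique {0, 1, 3, 5}. A clique must lie in a single bag of any decomposition, so no decomposition can have width below 3. Combining the bounds, tw(G) = 3.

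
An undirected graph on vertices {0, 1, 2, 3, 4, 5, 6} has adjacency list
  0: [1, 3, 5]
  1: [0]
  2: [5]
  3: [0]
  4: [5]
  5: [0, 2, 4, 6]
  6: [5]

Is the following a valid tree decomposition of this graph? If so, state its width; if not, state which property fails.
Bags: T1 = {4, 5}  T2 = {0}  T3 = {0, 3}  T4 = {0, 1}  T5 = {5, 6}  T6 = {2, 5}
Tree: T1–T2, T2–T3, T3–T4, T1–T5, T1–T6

A tree decomposition must satisfy three properties: every vertex lies in some bag; for every edge, both endpoints lie together in some bag; and for every vertex, the bags containing it form a connected subtree. Here edge (5,0) lies in no bag, so the decomposition is invalid.

No — edge (5,0) lies in no bag.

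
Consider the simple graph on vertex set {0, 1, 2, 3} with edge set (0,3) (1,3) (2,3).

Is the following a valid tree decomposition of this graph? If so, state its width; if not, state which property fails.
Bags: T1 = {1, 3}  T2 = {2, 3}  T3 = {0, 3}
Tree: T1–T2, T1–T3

Every vertex of G appears in some bag (union = {0, 1, 2, 3}); every edge is covered by a bag; and for each vertex v the set of bags containing v is connected in the bag tree. The decomposition is therefore valid. The largest bag has 2 vertices, so the width is 1.

Yes; width 1.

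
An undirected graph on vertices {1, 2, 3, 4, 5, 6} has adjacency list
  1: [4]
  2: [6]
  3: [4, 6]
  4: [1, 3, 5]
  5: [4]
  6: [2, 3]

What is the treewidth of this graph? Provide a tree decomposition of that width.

Every bag has size at most 2, so the width is 2 − 1 = 1 and tw(G) ≤ 1. G has an edge, so its treewidth is at least 1. Hence tw(G) = 1 exactly.

Treewidth 1.
One such decomposition:
Bags: B1 = {3, 6}  B2 = {3, 4}  B3 = {2, 6}  B4 = {4, 5}  B5 = {1, 4}
Tree: B1–B2, B1–B3, B2–B4, B2–B5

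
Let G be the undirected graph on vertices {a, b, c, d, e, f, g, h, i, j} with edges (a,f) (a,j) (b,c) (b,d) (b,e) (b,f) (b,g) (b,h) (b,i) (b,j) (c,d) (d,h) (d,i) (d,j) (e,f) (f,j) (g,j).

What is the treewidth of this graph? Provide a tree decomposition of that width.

The largest bag has 3 vertices, giving width 2; this decomposition certifies tw(G) ≤ 2. Conversely, {a, f, j} is a clique of size 3, and the vertices of any clique must share a bag in every tree decomposition; so some bag has ≥ 3 vertices and tw(G) ≥ 2. The upper and lower bounds meet at 2, so that is the treewidth.

Treewidth 2.
One optimal decomposition is:
Bags: B1 = {b, d, j}  B2 = {b, d, i}  B3 = {b, f, j}  B4 = {b, c, d}  B5 = {b, e, f}  B6 = {a, f, j}  B7 = {b, d, h}  B8 = {b, g, j}
Tree: B1–B2, B1–B3, B1–B4, B3–B5, B3–B6, B2–B7, B3–B8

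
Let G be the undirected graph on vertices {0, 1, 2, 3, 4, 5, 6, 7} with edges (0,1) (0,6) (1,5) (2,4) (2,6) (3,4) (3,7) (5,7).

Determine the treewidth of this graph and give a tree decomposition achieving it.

Treewidth 2.
Bags: B1 = {1, 5, 7}  B2 = {0, 1, 7}  B3 = {0, 6, 7}  B4 = {2, 6, 7}  B5 = {2, 4, 7}  B6 = {3, 4, 7}
Tree: B1–B2, B2–B3, B3–B4, B4–B5, B5–B6

The largest bag has 3 vertices, giving width 2; this decomposition certifies tw(G) ≤ 2. The edges 7–5–1–0–6–2–4–3–7 form a cycle, so G is not a tree and its treewidth is at least 2. The upper and lower bounds meet at 2, so that is the treewidth.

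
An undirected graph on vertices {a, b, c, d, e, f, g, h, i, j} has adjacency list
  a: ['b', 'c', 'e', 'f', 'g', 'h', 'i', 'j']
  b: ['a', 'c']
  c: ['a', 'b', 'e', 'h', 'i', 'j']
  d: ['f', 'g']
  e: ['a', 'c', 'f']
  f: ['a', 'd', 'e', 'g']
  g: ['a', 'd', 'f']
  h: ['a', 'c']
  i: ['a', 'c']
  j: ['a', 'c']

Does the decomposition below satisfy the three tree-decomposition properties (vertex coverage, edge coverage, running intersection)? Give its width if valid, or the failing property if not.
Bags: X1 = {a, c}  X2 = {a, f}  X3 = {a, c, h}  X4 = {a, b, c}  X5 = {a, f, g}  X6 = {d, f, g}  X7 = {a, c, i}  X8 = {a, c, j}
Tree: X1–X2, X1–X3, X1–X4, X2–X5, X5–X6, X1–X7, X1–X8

A tree decomposition must satisfy three properties: every vertex lies in some bag; for every edge, both endpoints lie together in some bag; and for every vertex, the bags containing it form a connected subtree. Here vertex e appears in no bag, so the decomposition is invalid.

No — vertex e appears in no bag.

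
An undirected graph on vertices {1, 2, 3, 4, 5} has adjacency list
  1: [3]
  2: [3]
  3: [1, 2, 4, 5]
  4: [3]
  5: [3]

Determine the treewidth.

A width-1 tree decomposition is:
Bags: B1 = {2, 3}  B2 = {3, 4}  B3 = {1, 3}  B4 = {3, 5}
Tree: B1–B2, B2–B3, B2–B4
Every bag has size at most 2, so the width is 2 − 1 = 1 and tw(G) ≤ 1. Any graph with an edge has treewidth ≥ 1, and G has the edge 3–2. Combining the bounds, tw(G) = 1.

1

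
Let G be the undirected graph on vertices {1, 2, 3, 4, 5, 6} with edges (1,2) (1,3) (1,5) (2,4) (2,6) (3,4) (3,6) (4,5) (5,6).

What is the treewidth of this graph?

A width-3 tree decomposition is:
Bags: B1 = {2, 3, 5, 6}  B2 = {1, 2, 3, 5}  B3 = {2, 3, 4, 5}
Tree: B1–B2, B2–B3
Every bag has size at most 4, so the width is 4 − 1 = 3 and tw(G) ≤ 3. For the lower bound: the 4 vertex sets {3,6}, {1,2}, {5}, {4} are disjoint, each induces a connected subgraph, and every pair is joined by at least one edge of G. Contracting each set to a single vertex therefore yields K_{4} as a minor, and since treewidth is minor-monotone, tw(G) ≥ tw(K_{4}) = 3. Therefore the treewidth is 3.

3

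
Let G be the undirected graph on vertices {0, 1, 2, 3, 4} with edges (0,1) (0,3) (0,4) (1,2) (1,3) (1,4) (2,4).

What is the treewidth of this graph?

A width-2 tree decomposition is:
Bags: B1 = {1, 2, 4}  B2 = {0, 1, 4}  B3 = {0, 1, 3}
Tree: B1–B2, B2–B3
The largest bag has 3 vertices, giving width 2; this decomposition certifies tw(G) ≤ 2. On the other hand G contains the 3-clique {0, 1, 3}. A clique must lie in a single bag of any decomposition, so no decomposition can have width below 2. Hence tw(G) = 2 exactly.

2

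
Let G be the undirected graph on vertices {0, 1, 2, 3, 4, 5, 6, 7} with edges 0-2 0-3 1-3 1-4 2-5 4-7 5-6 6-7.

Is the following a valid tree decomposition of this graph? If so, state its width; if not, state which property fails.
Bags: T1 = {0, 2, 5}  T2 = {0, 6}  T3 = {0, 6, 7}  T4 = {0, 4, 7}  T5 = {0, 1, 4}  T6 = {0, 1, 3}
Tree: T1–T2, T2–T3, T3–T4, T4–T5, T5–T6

No — edge (5,6) lies in no bag.

A tree decomposition must satisfy three properties: every vertex lies in some bag; for every edge, both endpoints lie together in some bag; and for every vertex, the bags containing it form a connected subtree. Here edge (5,6) lies in no bag, so the decomposition is invalid.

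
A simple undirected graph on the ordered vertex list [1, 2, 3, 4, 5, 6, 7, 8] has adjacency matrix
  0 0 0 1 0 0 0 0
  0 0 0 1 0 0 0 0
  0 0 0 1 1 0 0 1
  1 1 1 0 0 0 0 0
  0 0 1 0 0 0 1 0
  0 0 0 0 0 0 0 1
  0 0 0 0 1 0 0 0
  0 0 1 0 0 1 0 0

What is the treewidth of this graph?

1

A width-1 tree decomposition is:
Bags: B1 = {2, 4}  B2 = {3, 4}  B3 = {3, 8}  B4 = {1, 4}  B5 = {6, 8}  B6 = {3, 5}  B7 = {5, 7}
Tree: B1–B2, B2–B3, B1–B4, B3–B5, B3–B6, B6–B7
The largest bag has 2 vertices, giving width 1; this decomposition certifies tw(G) ≤ 1. Since G has at least one edge (e.g. 4–2), it is not an edgeless graph, so tw(G) ≥ 1. Hence tw(G) = 1 exactly.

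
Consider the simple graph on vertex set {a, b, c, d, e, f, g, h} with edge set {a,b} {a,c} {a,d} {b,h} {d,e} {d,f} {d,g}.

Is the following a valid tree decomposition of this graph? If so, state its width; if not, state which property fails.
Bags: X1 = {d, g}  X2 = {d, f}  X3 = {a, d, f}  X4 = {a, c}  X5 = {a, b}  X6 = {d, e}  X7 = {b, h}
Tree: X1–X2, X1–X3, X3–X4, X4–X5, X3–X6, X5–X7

No — bags containing vertex f are not connected in the tree.

A tree decomposition must satisfy three properties: every vertex lies in some bag; for every edge, both endpoints lie together in some bag; and for every vertex, the bags containing it form a connected subtree. Here bags containing vertex f are not connected in the tree, so the decomposition is invalid.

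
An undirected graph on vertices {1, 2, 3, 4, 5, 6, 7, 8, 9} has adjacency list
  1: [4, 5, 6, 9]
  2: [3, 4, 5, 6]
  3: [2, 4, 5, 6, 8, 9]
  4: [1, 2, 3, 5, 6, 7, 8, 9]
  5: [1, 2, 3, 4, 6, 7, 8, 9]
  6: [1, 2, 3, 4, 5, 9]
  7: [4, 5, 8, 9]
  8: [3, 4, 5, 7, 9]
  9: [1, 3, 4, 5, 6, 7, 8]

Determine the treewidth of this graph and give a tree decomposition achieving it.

The largest bag has 5 vertices, giving width 4; this decomposition certifies tw(G) ≤ 4. For the lower bound, the 5 vertices {1, 4, 5, 6, 9} are pairwise adjacent, and any tree decomposition puts a clique entirely inside one bag — forcing width ≥ 4. Combining the bounds, tw(G) = 4.

Treewidth 4.
One such decomposition:
Bags: B1 = {3, 4, 5, 6, 9}  B2 = {3, 4, 5, 8, 9}  B3 = {1, 4, 5, 6, 9}  B4 = {4, 5, 7, 8, 9}  B5 = {2, 3, 4, 5, 6}
Tree: B1–B2, B1–B3, B2–B4, B1–B5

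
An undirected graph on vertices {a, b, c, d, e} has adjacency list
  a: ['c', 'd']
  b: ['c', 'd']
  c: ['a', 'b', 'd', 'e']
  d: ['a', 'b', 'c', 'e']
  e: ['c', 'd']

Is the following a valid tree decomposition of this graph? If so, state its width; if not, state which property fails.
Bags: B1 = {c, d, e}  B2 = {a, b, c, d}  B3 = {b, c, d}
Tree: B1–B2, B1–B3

A tree decomposition must satisfy three properties: every vertex lies in some bag; for every edge, both endpoints lie together in some bag; and for every vertex, the bags containing it form a connected subtree. Here bags containing vertex b are not connected in the tree, so the decomposition is invalid.

No — bags containing vertex b are not connected in the tree.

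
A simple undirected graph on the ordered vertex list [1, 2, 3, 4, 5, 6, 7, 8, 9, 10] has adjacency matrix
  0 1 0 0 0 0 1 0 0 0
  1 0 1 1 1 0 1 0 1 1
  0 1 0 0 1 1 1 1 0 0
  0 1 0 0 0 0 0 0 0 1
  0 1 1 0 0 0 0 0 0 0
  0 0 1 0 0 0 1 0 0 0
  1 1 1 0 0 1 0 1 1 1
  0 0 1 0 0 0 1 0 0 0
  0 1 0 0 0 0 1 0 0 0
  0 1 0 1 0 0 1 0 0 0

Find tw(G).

A width-2 tree decomposition is:
Bags: B1 = {2, 7, 9}  B2 = {2, 3, 7}  B3 = {3, 7, 8}  B4 = {3, 6, 7}  B5 = {1, 2, 7}  B6 = {2, 7, 10}  B7 = {2, 3, 5}  B8 = {2, 4, 10}
Tree: B1–B2, B2–B3, B2–B4, B1–B5, B5–B6, B2–B7, B6–B8
Each bag holds 3 vertices, so the decomposition has width 2, which upper-bounds the treewidth. For the lower bound, the 3 vertices {3, 7, 8} are pairwise adjacent, and any tree decomposition puts a clique entirely inside one bag — forcing width ≥ 2. Combining the bounds, tw(G) = 2.

2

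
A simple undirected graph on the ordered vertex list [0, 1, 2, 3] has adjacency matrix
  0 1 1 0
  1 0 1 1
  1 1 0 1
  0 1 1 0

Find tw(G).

A width-2 tree decomposition is:
Bags: B1 = {0, 1, 2}  B2 = {1, 2, 3}
Tree: B1–B2
The largest bag has 3 vertices, giving width 2; this decomposition certifies tw(G) ≤ 2. Conversely, {0, 1, 2} is a clique of size 3, and the vertices of any clique must share a bag in every tree decomposition; so some bag has ≥ 3 vertices and tw(G) ≥ 2. Hence tw(G) = 2 exactly.

2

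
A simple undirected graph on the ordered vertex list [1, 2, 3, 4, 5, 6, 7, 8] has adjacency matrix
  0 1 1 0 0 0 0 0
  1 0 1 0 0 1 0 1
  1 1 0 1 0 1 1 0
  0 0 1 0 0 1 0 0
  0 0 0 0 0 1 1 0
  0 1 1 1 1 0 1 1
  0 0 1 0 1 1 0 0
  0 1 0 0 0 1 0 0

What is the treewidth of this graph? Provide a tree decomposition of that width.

The largest bag has 3 vertices, giving width 2; this decomposition certifies tw(G) ≤ 2. For the lower bound, the 3 vertices {1, 2, 3} are pairwise adjacent, and any tree decomposition puts a clique entirely inside one bag — forcing width ≥ 2. Combining the bounds, tw(G) = 2.

Treewidth 2.
One such decomposition:
Bags: B1 = {3, 6, 7}  B2 = {3, 4, 6}  B3 = {2, 3, 6}  B4 = {2, 6, 8}  B5 = {5, 6, 7}  B6 = {1, 2, 3}
Tree: B1–B2, B1–B3, B3–B4, B1–B5, B3–B6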